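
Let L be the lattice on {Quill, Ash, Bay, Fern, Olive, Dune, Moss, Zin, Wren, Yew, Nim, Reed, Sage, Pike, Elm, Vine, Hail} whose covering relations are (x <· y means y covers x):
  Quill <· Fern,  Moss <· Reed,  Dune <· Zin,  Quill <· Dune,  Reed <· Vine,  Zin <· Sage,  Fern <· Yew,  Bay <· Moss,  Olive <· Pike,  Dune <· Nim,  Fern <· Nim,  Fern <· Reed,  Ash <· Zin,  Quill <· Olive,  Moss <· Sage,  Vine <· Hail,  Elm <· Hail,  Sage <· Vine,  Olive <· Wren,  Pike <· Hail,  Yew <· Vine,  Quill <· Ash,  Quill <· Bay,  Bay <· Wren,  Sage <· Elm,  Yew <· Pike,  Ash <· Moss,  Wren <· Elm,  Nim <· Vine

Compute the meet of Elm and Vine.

Common lower bounds of {Elm, Vine}: Ash, Bay, Dune, Moss, Quill, Sage, Zin.
The greatest among these is Sage.

Sage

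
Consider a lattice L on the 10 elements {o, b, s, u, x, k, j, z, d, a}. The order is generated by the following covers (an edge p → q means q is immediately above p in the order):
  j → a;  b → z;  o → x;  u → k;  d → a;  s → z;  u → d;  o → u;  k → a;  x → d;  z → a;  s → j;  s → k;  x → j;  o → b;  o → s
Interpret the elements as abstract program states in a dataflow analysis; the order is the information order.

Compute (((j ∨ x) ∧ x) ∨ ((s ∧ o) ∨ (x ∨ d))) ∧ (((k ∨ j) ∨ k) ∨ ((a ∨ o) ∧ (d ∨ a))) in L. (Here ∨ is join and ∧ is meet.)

d

j ∨ x = j
j ∧ x = x
s ∧ o = o
x ∨ d = d
o ∨ d = d
x ∨ d = d
k ∨ j = a
a ∨ k = a
a ∨ o = a
d ∨ a = a
a ∧ a = a
a ∨ a = a
d ∧ a = d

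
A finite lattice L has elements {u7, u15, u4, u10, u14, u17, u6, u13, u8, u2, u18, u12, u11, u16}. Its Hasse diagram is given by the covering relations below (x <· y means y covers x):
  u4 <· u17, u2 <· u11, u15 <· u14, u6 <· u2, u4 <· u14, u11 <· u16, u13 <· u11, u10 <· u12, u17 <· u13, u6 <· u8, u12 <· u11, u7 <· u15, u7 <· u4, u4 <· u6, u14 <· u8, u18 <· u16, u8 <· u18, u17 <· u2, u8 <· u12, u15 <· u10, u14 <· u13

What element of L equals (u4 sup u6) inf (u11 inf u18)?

u4 ∨ u6 = u6
u11 ∧ u18 = u8
u6 ∧ u8 = u6

u6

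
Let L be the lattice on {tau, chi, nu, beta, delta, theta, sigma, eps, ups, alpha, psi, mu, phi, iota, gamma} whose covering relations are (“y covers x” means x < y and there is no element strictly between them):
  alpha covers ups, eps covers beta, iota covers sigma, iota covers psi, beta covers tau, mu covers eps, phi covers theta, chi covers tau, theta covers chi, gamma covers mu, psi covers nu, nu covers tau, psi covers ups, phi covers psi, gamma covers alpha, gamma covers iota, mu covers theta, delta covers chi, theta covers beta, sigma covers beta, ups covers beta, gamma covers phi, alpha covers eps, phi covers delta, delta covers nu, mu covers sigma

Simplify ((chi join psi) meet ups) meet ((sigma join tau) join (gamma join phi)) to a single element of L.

chi ∨ psi = phi
phi ∧ ups = ups
sigma ∨ tau = sigma
gamma ∨ phi = gamma
sigma ∨ gamma = gamma
ups ∧ gamma = ups

ups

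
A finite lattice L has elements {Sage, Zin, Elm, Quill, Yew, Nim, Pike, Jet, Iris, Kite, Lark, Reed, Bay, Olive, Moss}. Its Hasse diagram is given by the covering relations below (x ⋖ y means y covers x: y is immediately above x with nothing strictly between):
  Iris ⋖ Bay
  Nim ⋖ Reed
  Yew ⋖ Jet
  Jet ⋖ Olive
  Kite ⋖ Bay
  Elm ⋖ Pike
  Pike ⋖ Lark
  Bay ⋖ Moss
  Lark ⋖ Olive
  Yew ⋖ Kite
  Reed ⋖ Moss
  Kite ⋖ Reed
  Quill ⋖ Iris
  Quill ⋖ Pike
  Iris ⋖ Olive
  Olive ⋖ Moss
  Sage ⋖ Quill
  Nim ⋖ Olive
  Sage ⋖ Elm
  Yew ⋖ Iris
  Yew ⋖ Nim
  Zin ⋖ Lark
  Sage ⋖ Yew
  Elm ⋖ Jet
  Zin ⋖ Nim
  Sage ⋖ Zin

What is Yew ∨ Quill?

Common upper bounds of {Yew, Quill}: Bay, Iris, Moss, Olive.
The least among these is Iris.

Iris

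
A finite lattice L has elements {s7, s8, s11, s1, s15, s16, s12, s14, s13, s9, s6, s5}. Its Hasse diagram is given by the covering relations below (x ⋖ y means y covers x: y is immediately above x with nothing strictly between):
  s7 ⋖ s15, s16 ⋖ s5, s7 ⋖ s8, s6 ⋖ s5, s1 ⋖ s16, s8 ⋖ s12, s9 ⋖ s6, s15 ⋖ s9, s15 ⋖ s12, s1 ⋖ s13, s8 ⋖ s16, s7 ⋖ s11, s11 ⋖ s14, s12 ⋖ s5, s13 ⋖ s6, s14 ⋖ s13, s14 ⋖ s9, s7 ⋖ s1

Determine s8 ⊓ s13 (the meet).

Common lower bounds of {s8, s13}: s7.
The greatest among these is s7.

s7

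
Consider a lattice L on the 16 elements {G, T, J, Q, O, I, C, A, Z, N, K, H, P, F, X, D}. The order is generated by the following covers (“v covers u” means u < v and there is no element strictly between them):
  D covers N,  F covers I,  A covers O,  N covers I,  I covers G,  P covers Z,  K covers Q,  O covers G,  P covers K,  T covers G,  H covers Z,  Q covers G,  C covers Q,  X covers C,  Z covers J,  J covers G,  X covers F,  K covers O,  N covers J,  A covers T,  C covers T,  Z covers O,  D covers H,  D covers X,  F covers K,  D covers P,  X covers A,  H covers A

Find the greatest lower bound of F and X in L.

Common lower bounds of {F, X}: F, G, I, K, O, Q.
The greatest among these is F.

F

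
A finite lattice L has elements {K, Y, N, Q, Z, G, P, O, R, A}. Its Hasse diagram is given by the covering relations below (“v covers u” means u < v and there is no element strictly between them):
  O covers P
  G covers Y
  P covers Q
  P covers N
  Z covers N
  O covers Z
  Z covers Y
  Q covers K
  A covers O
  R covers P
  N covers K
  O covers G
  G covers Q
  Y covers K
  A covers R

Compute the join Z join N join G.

Common upper bounds of {Z, N, G}: A, O.
The least among these is O.

O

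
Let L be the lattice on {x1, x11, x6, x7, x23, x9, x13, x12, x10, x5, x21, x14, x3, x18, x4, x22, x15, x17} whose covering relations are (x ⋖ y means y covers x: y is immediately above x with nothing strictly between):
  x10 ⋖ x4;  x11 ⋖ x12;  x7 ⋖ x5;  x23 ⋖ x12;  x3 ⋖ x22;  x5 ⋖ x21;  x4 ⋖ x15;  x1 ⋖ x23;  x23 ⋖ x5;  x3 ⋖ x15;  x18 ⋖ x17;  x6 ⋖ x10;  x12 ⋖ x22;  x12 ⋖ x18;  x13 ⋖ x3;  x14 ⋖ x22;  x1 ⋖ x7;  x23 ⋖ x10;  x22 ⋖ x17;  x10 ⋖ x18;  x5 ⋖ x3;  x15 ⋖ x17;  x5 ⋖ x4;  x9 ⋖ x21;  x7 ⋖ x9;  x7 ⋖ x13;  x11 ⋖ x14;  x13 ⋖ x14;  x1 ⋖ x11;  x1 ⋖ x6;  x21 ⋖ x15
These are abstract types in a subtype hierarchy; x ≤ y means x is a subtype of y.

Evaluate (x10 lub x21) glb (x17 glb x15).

x15

x10 ∨ x21 = x15
x17 ∧ x15 = x15
x15 ∧ x15 = x15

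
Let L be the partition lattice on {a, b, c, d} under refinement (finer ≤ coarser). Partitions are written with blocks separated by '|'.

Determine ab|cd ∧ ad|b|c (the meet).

a|b|c|d

The meet (common refinement) of ab|cd and ad|b|c intersects blocks pairwise, giving a|b|c|d.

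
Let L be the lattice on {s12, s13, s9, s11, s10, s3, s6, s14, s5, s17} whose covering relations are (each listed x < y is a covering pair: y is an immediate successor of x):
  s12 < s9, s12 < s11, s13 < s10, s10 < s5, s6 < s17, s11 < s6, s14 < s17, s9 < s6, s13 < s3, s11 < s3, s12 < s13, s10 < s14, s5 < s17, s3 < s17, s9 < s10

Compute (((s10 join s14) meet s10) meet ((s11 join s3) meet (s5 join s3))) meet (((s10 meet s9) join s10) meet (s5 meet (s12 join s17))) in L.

s13

s10 ∨ s14 = s14
s14 ∧ s10 = s10
s11 ∨ s3 = s3
s5 ∨ s3 = s17
s3 ∧ s17 = s3
s10 ∧ s3 = s13
s10 ∧ s9 = s9
s9 ∨ s10 = s10
s12 ∨ s17 = s17
s5 ∧ s17 = s5
s10 ∧ s5 = s10
s13 ∧ s10 = s13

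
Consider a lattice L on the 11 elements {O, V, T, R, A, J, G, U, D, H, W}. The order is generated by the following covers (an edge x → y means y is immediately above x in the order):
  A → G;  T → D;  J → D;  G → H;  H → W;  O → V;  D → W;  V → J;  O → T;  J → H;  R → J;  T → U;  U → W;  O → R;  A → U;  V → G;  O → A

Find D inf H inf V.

V

Common lower bounds of {D, H, V}: O, V.
The greatest among these is V.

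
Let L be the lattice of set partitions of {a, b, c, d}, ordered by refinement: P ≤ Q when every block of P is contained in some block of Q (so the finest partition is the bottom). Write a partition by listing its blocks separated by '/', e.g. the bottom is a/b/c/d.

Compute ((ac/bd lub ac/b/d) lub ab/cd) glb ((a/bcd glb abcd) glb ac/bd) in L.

ac/bd ∨ ac/b/d = ac/bd
ac/bd ∨ ab/cd = abcd
a/bcd ∧ abcd = a/bcd
a/bcd ∧ ac/bd = a/bd/c
abcd ∧ a/bd/c = a/bd/c

a/bd/c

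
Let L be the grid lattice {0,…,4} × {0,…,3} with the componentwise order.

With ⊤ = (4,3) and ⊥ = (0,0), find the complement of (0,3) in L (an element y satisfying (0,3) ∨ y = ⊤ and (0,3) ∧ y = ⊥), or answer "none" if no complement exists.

(4,0)

Need y with (0,3) ∨ y = (4,3) and (0,3) ∧ y = (0,0).
Checking each element gives: (4,0).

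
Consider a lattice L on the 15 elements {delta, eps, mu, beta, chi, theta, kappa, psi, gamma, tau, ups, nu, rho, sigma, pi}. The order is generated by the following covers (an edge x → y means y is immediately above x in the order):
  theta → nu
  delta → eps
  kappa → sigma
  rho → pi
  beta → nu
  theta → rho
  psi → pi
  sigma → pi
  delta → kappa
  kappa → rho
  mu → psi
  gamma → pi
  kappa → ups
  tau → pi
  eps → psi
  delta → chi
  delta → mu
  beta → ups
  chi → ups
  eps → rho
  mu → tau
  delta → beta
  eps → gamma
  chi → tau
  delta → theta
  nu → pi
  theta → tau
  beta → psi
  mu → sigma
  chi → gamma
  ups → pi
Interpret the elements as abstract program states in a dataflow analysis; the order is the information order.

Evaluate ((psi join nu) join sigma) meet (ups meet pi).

psi ∨ nu = pi
pi ∨ sigma = pi
ups ∧ pi = ups
pi ∧ ups = ups

ups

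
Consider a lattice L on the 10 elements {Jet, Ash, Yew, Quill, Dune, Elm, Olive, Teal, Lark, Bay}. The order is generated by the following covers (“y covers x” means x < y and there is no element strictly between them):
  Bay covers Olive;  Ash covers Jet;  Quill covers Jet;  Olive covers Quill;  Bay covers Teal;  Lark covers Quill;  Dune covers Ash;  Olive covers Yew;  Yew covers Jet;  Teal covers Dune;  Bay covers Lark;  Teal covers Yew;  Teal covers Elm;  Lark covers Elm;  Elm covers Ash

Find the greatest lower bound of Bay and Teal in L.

Common lower bounds of {Bay, Teal}: Ash, Dune, Elm, Jet, Teal, Yew.
The greatest among these is Teal.

Teal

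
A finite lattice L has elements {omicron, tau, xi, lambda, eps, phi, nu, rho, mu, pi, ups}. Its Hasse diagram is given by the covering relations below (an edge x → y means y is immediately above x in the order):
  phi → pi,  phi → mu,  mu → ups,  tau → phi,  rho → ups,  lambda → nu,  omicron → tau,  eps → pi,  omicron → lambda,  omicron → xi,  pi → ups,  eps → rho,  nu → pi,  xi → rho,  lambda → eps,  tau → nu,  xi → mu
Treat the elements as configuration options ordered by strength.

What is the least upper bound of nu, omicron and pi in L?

pi

Common upper bounds of {nu, omicron, pi}: pi, ups.
The least among these is pi.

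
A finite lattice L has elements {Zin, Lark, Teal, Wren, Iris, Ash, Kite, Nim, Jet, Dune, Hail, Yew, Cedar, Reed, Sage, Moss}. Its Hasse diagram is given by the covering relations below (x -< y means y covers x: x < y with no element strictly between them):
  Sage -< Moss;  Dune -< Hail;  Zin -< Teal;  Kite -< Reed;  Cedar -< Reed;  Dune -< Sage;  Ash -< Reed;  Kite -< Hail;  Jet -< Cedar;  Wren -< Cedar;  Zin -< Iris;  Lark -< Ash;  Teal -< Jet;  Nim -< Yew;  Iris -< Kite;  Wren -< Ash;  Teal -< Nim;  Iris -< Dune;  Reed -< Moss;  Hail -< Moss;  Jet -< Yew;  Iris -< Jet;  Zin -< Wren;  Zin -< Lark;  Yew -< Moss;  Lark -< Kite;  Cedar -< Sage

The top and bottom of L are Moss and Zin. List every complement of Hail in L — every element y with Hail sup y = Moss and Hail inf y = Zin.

Need y with Hail ∨ y = Moss and Hail ∧ y = Zin.
Checking each element gives: Nim, Teal, Wren.

Nim, Teal, Wren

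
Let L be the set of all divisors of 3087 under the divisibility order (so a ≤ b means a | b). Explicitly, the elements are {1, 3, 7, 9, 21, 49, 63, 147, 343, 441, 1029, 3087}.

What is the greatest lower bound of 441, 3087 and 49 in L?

49

In the divisibility order, the meet is the greatest common divisor: gcd(441, 3087, 49) = 49.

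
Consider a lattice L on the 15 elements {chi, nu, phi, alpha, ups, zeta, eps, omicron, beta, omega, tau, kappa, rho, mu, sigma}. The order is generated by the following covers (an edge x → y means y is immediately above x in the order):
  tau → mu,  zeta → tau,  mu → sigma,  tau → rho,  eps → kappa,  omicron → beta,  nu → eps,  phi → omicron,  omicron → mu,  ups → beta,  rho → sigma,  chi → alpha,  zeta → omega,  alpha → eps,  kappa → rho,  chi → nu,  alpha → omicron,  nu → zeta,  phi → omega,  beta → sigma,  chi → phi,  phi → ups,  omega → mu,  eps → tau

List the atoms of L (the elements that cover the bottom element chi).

alpha, nu, phi

The atoms are exactly the elements that cover chi: alpha, nu, phi.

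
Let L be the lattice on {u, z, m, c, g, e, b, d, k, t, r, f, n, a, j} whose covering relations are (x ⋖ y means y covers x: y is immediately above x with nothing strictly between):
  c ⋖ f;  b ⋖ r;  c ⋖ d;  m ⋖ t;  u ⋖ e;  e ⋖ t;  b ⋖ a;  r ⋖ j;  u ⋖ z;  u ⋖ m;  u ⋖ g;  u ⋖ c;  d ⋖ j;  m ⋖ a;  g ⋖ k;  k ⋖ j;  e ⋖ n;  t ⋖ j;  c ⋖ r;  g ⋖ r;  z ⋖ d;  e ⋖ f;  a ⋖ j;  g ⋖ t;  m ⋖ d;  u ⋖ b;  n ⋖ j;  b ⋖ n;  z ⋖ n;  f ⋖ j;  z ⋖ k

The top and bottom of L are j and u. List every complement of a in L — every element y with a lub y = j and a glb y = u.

c, e, f, g, k, z

Need y with a ∨ y = j and a ∧ y = u.
Checking each element gives: c, e, f, g, k, z.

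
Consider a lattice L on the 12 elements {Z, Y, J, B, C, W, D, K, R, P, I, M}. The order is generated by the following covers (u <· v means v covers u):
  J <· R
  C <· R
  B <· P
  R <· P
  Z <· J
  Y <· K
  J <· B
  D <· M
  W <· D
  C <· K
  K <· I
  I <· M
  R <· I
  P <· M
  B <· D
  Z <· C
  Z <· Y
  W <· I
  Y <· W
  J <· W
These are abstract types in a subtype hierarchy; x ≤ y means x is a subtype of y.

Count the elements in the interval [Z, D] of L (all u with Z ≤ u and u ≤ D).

The interval [Z, D] = {B, D, J, W, Y, Z}, which has 6 elements.

6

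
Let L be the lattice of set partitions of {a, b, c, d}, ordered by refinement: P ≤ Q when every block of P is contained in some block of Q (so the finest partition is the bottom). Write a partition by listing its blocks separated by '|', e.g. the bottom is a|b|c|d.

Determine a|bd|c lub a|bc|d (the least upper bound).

a|bcd

The join of a|bd|c and a|bc|d merges any blocks that overlap across the partitions, giving a|bcd.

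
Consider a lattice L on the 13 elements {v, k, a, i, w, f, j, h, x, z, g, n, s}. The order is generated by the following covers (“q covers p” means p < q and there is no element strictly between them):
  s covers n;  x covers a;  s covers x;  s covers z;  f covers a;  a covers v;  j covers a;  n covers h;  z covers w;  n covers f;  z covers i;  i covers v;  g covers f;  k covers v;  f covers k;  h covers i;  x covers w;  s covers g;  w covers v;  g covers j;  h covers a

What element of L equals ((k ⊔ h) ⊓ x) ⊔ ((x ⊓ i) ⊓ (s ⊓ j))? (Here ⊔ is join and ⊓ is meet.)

k ∨ h = n
n ∧ x = a
x ∧ i = v
s ∧ j = j
v ∧ j = v
a ∨ v = a

a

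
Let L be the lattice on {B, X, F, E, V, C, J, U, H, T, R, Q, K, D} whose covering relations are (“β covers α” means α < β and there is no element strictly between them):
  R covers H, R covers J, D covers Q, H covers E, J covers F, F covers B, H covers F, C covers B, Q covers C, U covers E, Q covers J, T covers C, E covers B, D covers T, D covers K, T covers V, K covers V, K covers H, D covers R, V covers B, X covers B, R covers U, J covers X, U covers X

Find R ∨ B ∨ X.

R

Common upper bounds of {R, B, X}: D, R.
The least among these is R.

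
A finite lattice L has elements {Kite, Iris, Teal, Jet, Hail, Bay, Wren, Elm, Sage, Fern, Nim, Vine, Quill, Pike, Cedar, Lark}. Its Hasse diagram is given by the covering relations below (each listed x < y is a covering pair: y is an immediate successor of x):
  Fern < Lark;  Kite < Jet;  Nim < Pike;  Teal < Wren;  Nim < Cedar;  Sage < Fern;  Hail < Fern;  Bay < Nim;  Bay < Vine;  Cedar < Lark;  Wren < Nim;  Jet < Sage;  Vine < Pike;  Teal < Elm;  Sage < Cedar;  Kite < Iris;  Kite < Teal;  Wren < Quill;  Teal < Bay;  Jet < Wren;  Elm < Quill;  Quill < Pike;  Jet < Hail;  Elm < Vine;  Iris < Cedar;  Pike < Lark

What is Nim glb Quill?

Wren

Common lower bounds of {Nim, Quill}: Jet, Kite, Teal, Wren.
The greatest among these is Wren.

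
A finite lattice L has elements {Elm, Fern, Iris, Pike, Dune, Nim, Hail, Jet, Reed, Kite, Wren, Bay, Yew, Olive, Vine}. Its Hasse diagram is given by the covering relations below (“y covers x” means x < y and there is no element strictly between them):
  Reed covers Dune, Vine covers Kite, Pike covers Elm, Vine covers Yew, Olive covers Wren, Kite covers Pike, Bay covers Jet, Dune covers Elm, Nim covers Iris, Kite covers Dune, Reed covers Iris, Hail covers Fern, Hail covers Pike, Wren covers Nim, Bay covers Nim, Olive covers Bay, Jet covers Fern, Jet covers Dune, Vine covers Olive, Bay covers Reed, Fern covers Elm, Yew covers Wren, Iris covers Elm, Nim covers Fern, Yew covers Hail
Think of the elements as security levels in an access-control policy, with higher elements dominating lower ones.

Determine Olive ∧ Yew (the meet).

Wren

Common lower bounds of {Olive, Yew}: Elm, Fern, Iris, Nim, Wren.
The greatest among these is Wren.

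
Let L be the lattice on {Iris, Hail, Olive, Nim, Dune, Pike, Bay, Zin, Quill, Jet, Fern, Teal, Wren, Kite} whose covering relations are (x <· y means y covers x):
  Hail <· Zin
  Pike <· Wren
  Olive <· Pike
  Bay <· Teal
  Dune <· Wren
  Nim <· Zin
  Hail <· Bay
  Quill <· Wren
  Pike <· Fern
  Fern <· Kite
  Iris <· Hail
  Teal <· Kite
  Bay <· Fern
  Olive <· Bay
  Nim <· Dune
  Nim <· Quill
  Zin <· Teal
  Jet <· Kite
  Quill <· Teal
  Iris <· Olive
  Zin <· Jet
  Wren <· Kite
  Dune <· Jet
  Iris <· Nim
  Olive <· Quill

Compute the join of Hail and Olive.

Common upper bounds of {Hail, Olive}: Bay, Fern, Kite, Teal.
The least among these is Bay.

Bay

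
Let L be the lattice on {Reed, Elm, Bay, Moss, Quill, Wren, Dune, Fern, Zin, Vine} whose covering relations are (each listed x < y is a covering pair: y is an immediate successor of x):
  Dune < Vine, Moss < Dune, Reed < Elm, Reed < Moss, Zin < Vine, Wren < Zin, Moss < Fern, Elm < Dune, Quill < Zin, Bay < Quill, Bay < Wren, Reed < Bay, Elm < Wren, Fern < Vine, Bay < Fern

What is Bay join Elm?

Wren

Common upper bounds of {Bay, Elm}: Vine, Wren, Zin.
The least among these is Wren.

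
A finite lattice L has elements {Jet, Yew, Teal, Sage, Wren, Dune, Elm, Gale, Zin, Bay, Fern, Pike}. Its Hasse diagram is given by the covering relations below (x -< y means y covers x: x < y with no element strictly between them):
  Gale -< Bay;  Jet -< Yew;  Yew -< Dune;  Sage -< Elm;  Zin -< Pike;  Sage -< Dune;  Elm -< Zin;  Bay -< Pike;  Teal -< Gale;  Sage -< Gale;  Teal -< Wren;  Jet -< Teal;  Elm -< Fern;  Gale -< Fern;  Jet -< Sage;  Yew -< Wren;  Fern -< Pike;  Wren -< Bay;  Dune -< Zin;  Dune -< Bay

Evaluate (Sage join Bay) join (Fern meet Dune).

Sage ∨ Bay = Bay
Fern ∧ Dune = Sage
Bay ∨ Sage = Bay

Bay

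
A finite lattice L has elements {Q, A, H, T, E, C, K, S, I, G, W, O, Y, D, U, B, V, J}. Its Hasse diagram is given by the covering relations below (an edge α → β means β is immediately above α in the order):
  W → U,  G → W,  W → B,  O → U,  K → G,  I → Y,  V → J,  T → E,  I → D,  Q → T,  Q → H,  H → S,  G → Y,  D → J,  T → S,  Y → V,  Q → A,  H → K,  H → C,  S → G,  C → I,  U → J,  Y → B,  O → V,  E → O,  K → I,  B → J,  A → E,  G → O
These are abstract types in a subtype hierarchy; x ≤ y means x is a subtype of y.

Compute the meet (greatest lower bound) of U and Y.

Common lower bounds of {U, Y}: G, H, K, Q, S, T.
The greatest among these is G.

G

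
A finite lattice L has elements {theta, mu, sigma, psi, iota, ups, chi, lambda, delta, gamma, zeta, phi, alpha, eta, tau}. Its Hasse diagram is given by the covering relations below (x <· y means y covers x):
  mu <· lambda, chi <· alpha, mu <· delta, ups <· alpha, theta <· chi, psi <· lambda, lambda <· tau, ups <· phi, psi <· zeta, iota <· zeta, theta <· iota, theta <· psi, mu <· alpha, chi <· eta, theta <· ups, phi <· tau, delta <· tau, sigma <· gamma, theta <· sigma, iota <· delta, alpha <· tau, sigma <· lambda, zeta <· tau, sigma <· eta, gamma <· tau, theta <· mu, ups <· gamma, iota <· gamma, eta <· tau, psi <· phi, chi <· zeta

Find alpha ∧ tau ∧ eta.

chi

Common lower bounds of {alpha, tau, eta}: chi, theta.
The greatest among these is chi.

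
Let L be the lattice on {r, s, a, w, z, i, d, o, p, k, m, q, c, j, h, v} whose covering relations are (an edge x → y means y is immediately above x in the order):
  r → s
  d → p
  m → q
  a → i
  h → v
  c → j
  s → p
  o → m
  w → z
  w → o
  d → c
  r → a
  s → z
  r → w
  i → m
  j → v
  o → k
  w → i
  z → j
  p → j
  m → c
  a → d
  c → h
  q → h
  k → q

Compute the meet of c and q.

Common lower bounds of {c, q}: a, i, m, o, r, w.
The greatest among these is m.

m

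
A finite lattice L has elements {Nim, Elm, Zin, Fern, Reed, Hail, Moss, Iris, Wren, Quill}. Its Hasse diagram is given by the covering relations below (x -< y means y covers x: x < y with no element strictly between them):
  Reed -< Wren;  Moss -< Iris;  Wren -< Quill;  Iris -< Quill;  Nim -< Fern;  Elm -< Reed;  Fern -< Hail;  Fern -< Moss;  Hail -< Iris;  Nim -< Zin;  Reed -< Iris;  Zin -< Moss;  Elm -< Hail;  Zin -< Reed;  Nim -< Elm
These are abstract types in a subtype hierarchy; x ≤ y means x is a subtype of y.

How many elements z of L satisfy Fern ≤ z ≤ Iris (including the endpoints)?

The interval [Fern, Iris] = {Fern, Hail, Iris, Moss}, which has 4 elements.

4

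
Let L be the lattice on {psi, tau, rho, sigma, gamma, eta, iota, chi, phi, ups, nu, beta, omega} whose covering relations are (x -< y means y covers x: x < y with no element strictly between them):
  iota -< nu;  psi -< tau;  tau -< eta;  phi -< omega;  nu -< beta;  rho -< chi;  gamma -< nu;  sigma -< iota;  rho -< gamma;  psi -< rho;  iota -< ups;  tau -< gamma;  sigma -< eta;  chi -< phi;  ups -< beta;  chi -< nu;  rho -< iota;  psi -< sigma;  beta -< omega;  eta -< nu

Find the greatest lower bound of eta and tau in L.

tau

Common lower bounds of {eta, tau}: psi, tau.
The greatest among these is tau.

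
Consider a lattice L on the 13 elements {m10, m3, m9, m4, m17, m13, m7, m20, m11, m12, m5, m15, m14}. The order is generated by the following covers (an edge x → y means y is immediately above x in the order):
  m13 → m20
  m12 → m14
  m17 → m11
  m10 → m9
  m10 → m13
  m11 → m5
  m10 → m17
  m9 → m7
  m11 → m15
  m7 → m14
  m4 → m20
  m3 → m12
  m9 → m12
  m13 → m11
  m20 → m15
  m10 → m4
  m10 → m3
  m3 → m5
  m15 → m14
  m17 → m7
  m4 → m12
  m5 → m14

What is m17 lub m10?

Common upper bounds of {m17, m10}: m11, m14, m15, m17, m5, m7.
The least among these is m17.

m17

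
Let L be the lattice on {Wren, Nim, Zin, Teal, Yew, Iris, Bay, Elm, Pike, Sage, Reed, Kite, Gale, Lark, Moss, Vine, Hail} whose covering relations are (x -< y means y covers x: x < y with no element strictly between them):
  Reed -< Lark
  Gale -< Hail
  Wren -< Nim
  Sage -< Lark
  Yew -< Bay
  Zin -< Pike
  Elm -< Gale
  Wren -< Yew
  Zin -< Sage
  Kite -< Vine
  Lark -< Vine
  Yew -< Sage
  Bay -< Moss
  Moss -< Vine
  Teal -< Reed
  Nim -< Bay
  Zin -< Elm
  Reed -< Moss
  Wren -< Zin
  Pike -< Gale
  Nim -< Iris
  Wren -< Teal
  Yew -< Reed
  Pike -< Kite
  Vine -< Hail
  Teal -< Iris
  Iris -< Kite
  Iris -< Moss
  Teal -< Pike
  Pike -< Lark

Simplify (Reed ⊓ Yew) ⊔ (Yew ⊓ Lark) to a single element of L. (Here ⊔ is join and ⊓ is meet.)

Reed ∧ Yew = Yew
Yew ∧ Lark = Yew
Yew ∨ Yew = Yew

Yew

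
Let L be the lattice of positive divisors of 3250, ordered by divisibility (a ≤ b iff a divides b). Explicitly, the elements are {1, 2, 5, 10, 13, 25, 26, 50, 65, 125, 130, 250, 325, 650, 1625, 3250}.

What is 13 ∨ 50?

650

Common upper bounds of {13, 50}: 3250, 650.
The least among these is 650.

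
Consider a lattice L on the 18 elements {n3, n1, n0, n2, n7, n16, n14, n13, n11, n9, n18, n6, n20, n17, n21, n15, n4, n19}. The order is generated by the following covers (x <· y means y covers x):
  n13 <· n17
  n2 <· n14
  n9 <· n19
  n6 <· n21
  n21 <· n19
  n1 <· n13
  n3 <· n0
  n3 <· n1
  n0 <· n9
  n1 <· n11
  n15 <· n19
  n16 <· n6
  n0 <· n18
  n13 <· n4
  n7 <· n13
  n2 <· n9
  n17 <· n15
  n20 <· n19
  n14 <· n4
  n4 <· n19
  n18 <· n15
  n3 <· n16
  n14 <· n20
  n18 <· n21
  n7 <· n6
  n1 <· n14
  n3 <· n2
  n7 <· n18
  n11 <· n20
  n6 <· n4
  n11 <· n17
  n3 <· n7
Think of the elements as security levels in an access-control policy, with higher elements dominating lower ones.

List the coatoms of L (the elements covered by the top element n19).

n15, n20, n21, n4, n9

The coatoms are exactly the elements covered by n19: n15, n20, n21, n4, n9.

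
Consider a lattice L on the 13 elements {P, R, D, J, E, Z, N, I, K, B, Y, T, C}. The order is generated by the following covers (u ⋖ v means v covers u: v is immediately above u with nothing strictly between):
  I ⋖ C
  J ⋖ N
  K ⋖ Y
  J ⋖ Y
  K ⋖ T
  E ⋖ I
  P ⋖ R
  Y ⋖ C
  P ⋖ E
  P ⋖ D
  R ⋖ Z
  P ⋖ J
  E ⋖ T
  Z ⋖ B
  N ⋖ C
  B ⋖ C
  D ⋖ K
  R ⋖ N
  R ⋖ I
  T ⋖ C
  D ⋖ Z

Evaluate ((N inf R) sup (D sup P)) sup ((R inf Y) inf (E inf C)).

Z

N ∧ R = R
D ∨ P = D
R ∨ D = Z
R ∧ Y = P
E ∧ C = E
P ∧ E = P
Z ∨ P = Z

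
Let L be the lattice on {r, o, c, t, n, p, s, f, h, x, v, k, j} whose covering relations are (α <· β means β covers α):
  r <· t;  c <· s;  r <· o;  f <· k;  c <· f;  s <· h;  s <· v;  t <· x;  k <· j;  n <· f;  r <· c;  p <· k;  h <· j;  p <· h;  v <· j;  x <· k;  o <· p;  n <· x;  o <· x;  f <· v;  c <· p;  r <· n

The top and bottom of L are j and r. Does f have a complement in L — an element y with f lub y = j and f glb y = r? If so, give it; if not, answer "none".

For every candidate y, either f ∨ y ≠ j or f ∧ y ≠ r; no complement exists.

none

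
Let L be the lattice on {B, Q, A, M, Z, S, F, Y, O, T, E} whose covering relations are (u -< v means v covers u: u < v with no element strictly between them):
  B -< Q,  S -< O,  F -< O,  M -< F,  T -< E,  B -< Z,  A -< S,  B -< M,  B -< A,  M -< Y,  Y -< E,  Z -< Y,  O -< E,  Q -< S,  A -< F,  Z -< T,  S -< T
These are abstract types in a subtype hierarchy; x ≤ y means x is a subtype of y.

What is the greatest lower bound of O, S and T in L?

S

Common lower bounds of {O, S, T}: A, B, Q, S.
The greatest among these is S.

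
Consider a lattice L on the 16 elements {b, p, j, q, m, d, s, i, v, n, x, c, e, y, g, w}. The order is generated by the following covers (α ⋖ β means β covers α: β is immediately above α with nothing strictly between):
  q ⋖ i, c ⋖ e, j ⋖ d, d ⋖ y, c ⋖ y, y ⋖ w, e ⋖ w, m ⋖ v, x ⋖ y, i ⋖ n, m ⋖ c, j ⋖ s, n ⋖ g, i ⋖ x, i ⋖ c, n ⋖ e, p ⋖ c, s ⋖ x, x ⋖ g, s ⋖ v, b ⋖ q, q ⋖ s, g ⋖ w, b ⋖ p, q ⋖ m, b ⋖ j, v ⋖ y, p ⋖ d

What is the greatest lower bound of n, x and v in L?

q

Common lower bounds of {n, x, v}: b, q.
The greatest among these is q.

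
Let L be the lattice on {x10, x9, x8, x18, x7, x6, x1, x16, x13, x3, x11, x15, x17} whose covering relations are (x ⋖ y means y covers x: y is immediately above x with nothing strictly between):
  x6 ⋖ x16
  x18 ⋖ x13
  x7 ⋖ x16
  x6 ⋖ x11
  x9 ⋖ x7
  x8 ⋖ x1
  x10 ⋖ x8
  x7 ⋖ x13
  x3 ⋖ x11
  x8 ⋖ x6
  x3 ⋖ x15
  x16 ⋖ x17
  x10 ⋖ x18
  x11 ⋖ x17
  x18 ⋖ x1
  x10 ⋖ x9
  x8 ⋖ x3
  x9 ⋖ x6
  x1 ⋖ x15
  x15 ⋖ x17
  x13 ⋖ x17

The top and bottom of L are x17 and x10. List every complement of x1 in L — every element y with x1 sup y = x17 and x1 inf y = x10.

Need y with x1 ∨ y = x17 and x1 ∧ y = x10.
Checking each element gives: x7, x9.

x7, x9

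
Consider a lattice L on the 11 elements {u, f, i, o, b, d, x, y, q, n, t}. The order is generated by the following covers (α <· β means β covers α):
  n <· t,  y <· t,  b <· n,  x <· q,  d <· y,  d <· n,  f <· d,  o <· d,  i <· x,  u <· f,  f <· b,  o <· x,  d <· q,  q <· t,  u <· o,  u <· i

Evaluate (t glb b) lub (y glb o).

t ∧ b = b
y ∧ o = o
b ∨ o = n

n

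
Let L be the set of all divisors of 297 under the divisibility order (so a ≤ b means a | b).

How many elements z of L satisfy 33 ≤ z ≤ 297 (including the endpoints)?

The interval [33, 297] = {297, 33, 99}, which has 3 elements.

3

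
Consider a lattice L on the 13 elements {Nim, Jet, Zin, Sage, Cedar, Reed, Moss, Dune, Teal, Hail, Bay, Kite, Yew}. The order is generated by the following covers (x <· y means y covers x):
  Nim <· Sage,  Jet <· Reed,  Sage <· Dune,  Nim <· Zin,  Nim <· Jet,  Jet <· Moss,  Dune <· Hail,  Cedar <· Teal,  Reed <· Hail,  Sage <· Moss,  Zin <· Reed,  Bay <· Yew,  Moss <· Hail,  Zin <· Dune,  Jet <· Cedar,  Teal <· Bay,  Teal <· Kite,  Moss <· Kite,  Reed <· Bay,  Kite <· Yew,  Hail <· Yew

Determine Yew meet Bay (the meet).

Bay

Common lower bounds of {Yew, Bay}: Bay, Cedar, Jet, Nim, Reed, Teal, Zin.
The greatest among these is Bay.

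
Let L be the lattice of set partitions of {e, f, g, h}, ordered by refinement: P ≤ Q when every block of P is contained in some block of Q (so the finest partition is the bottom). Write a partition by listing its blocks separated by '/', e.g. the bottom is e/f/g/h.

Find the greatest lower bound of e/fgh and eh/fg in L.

Common lower bounds of {e/fgh, eh/fg}: e/f/g/h, e/fg/h.
The greatest among these is e/fg/h.

e/fg/h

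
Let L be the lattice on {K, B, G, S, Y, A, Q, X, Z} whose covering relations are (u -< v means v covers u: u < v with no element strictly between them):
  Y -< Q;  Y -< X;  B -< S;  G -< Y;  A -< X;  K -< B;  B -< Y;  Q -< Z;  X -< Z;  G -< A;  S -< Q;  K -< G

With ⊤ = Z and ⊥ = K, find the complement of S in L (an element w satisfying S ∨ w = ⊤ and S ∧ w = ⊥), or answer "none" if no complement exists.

Need w with S ∨ w = Z and S ∧ w = K.
Checking each element gives: A.

A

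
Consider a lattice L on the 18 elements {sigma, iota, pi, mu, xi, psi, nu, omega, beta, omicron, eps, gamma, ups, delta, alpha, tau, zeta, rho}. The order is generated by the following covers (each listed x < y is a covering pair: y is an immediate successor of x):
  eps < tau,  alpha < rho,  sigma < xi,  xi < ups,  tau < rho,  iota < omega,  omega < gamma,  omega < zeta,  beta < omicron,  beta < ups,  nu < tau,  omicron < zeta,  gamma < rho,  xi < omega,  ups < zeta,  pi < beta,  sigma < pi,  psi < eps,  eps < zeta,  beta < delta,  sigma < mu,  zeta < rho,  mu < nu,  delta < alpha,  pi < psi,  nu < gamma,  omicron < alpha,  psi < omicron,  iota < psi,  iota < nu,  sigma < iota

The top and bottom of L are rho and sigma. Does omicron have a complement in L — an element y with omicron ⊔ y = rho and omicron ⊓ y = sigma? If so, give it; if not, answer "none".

Need y with omicron ∨ y = rho and omicron ∧ y = sigma.
Checking each element gives: mu.

mu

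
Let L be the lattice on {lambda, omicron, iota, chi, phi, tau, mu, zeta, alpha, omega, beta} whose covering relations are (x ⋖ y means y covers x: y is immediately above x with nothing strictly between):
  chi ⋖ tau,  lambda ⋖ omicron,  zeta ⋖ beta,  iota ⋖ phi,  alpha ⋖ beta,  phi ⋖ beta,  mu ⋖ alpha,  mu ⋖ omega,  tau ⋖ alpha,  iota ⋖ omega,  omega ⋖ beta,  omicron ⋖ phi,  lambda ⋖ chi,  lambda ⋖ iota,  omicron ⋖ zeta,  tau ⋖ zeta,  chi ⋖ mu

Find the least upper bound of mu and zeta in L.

beta

Common upper bounds of {mu, zeta}: beta.
The least among these is beta.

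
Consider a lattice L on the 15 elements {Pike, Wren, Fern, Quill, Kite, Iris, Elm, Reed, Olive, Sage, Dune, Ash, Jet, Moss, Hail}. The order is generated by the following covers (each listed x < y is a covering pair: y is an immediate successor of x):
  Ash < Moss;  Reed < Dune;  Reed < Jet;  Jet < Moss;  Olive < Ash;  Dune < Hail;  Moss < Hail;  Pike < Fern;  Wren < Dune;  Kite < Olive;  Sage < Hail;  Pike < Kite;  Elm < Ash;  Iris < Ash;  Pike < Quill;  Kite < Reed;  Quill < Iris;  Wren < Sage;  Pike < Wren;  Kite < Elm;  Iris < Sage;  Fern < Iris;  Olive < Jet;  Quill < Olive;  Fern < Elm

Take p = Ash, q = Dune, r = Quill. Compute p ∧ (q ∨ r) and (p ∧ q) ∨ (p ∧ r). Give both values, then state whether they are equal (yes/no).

Ash; Olive; no

q ∨ r = Hail, so p ∧ (q ∨ r) = Ash ∧ Hail = Ash.
p ∧ q = Kite and p ∧ r = Quill, so (p ∧ q) ∨ (p ∧ r) = Kite ∨ Quill = Olive.
Equal: no.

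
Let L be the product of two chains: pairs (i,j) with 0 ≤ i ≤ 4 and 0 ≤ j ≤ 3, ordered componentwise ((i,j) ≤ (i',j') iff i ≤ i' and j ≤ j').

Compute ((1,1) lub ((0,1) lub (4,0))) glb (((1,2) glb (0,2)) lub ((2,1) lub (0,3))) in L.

(0,1) ∨ (4,0) = (4,1)
(1,1) ∨ (4,1) = (4,1)
(1,2) ∧ (0,2) = (0,2)
(2,1) ∨ (0,3) = (2,3)
(0,2) ∨ (2,3) = (2,3)
(4,1) ∧ (2,3) = (2,1)

(2,1)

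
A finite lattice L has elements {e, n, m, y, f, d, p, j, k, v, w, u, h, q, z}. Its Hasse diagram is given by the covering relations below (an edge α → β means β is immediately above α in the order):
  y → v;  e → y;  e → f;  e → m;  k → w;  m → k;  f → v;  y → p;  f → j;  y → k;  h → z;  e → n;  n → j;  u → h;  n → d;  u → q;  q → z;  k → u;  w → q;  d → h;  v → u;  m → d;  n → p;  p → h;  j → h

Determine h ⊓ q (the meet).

Common lower bounds of {h, q}: e, f, k, m, u, v, y.
The greatest among these is u.

u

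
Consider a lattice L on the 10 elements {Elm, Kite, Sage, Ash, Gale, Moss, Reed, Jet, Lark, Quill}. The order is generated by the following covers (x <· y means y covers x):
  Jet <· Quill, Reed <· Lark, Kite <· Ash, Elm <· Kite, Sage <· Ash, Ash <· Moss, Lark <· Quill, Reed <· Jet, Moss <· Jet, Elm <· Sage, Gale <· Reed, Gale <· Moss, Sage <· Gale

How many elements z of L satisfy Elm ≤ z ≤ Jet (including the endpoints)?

8

The interval [Elm, Jet] = {Ash, Elm, Gale, Jet, Kite, Moss, Reed, Sage}, which has 8 elements.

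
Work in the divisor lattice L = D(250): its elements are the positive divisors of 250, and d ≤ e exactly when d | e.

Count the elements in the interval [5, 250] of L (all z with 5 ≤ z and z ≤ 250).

6

The interval [5, 250] = {10, 125, 25, 250, 5, 50}, which has 6 elements.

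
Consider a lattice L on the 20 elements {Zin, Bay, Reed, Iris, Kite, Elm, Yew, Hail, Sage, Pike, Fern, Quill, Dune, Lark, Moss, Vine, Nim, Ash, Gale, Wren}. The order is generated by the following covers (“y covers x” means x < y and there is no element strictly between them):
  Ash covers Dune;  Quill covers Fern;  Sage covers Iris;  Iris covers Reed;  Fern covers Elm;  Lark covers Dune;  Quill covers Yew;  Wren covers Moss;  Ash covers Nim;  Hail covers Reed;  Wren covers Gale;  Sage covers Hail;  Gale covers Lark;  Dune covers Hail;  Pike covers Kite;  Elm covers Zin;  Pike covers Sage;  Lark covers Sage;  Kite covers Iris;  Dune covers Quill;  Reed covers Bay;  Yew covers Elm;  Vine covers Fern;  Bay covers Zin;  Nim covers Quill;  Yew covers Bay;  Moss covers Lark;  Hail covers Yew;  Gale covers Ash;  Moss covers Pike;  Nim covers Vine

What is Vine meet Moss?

Common lower bounds of {Vine, Moss}: Elm, Fern, Zin.
The greatest among these is Fern.

Fern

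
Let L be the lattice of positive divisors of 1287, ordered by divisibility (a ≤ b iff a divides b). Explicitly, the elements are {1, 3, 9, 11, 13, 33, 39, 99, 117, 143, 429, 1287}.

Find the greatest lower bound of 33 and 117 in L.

3

Common lower bounds of {33, 117}: 1, 3.
The greatest among these is 3.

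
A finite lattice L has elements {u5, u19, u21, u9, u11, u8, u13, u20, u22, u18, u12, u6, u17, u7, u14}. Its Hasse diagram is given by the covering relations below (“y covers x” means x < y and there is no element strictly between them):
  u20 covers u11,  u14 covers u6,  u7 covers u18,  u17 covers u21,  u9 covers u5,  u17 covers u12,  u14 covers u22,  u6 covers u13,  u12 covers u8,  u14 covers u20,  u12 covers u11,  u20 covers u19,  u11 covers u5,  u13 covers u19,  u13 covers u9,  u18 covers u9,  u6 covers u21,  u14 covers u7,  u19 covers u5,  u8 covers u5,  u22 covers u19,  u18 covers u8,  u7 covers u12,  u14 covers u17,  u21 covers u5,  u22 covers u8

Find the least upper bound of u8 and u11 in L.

u12

Common upper bounds of {u8, u11}: u12, u14, u17, u7.
The least among these is u12.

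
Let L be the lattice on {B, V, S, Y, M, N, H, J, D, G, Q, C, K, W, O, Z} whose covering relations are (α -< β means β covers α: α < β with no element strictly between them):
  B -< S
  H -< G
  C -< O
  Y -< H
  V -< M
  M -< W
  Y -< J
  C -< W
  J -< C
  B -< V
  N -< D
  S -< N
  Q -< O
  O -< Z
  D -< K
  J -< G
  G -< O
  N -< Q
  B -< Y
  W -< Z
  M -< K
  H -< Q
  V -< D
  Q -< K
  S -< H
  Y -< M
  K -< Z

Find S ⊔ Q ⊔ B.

Q

Common upper bounds of {S, Q, B}: K, O, Q, Z.
The least among these is Q.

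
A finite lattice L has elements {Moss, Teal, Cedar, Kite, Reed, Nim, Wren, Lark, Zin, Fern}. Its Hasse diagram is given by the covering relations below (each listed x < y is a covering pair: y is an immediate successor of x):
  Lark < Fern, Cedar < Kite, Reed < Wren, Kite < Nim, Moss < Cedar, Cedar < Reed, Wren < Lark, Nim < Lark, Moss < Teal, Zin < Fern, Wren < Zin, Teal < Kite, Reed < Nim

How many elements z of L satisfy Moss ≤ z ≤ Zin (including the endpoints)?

The interval [Moss, Zin] = {Cedar, Moss, Reed, Wren, Zin}, which has 5 elements.

5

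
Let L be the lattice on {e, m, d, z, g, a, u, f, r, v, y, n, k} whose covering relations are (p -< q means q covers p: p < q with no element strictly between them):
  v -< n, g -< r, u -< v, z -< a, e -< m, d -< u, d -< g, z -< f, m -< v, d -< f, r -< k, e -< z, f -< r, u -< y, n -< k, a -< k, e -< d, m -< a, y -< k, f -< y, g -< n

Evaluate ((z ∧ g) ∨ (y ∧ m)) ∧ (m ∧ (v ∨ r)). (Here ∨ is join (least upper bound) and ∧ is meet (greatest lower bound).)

z ∧ g = e
y ∧ m = e
e ∨ e = e
v ∨ r = k
m ∧ k = m
e ∧ m = e

e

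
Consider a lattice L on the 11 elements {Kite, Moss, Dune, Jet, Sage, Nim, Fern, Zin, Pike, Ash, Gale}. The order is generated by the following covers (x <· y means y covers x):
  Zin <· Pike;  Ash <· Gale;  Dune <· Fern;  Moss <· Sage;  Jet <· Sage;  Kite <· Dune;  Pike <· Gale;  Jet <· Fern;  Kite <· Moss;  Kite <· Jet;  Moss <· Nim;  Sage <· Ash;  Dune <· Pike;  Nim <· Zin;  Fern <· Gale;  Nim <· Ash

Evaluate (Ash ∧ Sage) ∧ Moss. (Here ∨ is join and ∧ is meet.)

Moss

Ash ∧ Sage = Sage
Sage ∧ Moss = Moss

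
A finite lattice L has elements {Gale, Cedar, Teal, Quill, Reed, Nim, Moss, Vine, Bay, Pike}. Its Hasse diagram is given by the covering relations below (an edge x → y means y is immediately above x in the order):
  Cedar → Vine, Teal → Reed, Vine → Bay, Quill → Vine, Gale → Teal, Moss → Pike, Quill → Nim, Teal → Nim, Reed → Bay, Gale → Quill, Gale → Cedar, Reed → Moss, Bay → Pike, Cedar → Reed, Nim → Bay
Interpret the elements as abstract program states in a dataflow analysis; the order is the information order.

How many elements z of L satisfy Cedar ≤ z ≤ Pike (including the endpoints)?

The interval [Cedar, Pike] = {Bay, Cedar, Moss, Pike, Reed, Vine}, which has 6 elements.

6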